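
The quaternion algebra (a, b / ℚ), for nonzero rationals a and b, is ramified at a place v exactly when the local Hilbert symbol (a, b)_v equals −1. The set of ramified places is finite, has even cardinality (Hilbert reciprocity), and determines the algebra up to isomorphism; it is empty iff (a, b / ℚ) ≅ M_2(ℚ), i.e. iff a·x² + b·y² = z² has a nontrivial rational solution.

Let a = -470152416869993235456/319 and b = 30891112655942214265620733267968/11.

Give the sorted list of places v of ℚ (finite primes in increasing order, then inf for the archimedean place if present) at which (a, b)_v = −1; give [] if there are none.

Mod squares: a ≡ -1687191, b ≡ 202147. Check v ∈ {∞, 2, 3, 11, 13, 17, 23, 29, 41, 43, 47}.
v=43: a=43^1·(≡2), b=43^2·(≡6) mod 43; (2|43)=-1, (6|43)=+1; (−1)^{1·2·21}·(-1)^2·(+1)^1 = +1.
v=41: a=41^1·(≡27), b=41^2·(≡26) mod 41; (27|41)=-1, (26|41)=-1; (−1)^{1·2·20}·(-1)^2·(-1)^1 = -1.
v=47: a=47^2·(≡43), b=47^3·(≡27) mod 47; (43|47)=-1, (27|47)=+1; (−1)^{2·3·23}·(-1)^3·(+1)^2 = -1.
v=2: v_2(a)=10, v_2(b)=12; units ≡ 1, 3 (mod 8); ε·ε+αω+βω = 0·1+10·1+12·0 ≡ 0  ⇒  (a,b)_2 = +1.
v=17: a=17^2·(≡15), b=17^3·(≡1) mod 17; (15|17)=+1, (1|17)=+1; (−1)^{2·3·8}·(+1)^3·(+1)^2 = +1.
v=3: a=3^3·(≡1), b=3^4·(≡1) mod 3; (1|3)=+1, (1|3)=+1; (−1)^{3·4·1}·(+1)^4·(+1)^3 = +1.
v=29: a=29^-1·(≡28), b=29^0·(≡8) mod 29; (28|29)=+1, (8|29)=-1; (−1)^{-1·0·14}·(+1)^0·(-1)^-1 = -1.
v=23: a=23^2·(≡17), b=23^3·(≡12) mod 23; (17|23)=-1, (12|23)=+1; (−1)^{2·3·11}·(-1)^3·(+1)^2 = -1.
v=∞: -1687191 < 0 and 202147 > 0  ⇒  (a,b)_∞ = +1.
v=11: a=11^-1·(≡3), b=11^-1·(≡7) mod 11; (3|11)=+1, (7|11)=-1; (−1)^{-1·-1·5}·(+1)^-1·(-1)^-1 = +1.
v=13: a=13^4·(≡4), b=13^6·(≡1) mod 13; (4|13)=+1, (1|13)=+1; (−1)^{4·6·6}·(+1)^6·(+1)^4 = +1.
|Ram(-1687191, 202147)| = 4, even; anisotropic at {23, 29, 41, 47}.

[23, 29, 41, 47]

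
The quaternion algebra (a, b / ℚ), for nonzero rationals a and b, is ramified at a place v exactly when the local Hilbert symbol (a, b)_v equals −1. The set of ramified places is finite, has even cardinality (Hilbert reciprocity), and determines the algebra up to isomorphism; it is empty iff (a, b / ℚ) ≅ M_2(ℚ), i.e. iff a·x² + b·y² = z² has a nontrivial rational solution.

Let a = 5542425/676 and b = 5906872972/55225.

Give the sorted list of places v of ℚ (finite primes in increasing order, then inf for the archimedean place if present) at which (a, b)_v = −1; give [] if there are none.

[13, 17]

(a, b) ≡ (2737, 5083) mod (ℚ^×)²; places V = {2, 3, 5, 7, 11, 13, 17, 23, 47, ∞}.
(a,b)_7: α=1, u≡3; β=4, v≡4 (mod 7); (3|7)=-1, (4|7)=+1; sign (−1)^0·-1^4·+1^1 = +1.
(a,b)_5: α=2, u≡2; β=-2, v≡3 (mod 5); (2|5)=-1, (3|5)=-1; sign (−1)^0·-1^-2·-1^2 = +1.
(a,b)_23: α=1, u≡3; β=1, v≡17 (mod 23); (3|23)=+1, (17|23)=-1; sign (−1)^1·+1^1·-1^1 = +1.
(a,b)_13: α=-2, u≡11; β=1, v≡1 (mod 13); (11|13)=-1, (1|13)=+1; sign (−1)^0·-1^1·+1^-2 = -1.
(a,b)_3: α=4, u≡1; β=0, v≡1 (mod 3); (1|3)=+1, (1|3)=+1; sign (−1)^0·+1^0·+1^4 = +1.
(a,b)_2: α=-2, β=2; u≡1, v≡3 (mod 8); ε(u)ε(v)=0·1, αω(v)=-2·1, βω(u)=2·0; sum ≡ 0  ⇒  +1.
(a,b)_47: α=0, u≡39; β=-2, v≡42 (mod 47); (39|47)=-1, (42|47)=+1; sign (−1)^0·-1^-2·+1^0 = +1.
(a,b)_∞: sgn(2737)=+, sgn(5083)=+, so +1.
(a,b)_11: α=0, u≡4; β=2, v≡9 (mod 11); (4|11)=+1, (9|11)=+1; sign (−1)^0·+1^2·+1^0 = +1.
(a,b)_17: α=1, u≡13; β=1, v≡11 (mod 17); (13|17)=+1, (11|17)=-1; sign (−1)^0·+1^1·-1^1 = -1.
Ram(2737, 5083) = {13, 17}; no ℚ_13-point on the conic.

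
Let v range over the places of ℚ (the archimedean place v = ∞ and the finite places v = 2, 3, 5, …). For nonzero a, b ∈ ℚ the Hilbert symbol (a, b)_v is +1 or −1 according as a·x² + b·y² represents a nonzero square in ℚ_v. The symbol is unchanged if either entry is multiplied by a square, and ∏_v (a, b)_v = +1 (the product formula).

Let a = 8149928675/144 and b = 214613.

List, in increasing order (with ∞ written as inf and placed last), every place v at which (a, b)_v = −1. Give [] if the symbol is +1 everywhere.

(a, b) ≡ (6923, 214613) mod (ℚ^×)²; places V = {2, 3, 5, 7, 23, 31, 43, ∞}.
(a,b)_7: α=3, u≡4; β=1, v≡6 (mod 7); (4|7)=+1, (6|7)=-1; sign (−1)^1·+1^1·-1^3 = +1.
(a,b)_31: α=2, u≡8; β=1, v≡10 (mod 31); (8|31)=+1, (10|31)=+1; sign (−1)^0·+1^1·+1^2 = +1.
(a,b)_5: α=2, u≡3; β=0, v≡3 (mod 5); (3|5)=-1, (3|5)=-1; sign (−1)^0·-1^0·-1^2 = +1.
(a,b)_3: α=-2, u≡2; β=0, v≡2 (mod 3); (2|3)=-1, (2|3)=-1; sign (−1)^0·-1^0·-1^-2 = +1.
(a,b)_∞: sgn(6923)=+, sgn(214613)=+, so +1.
(a,b)_43: α=1, u≡27; β=1, v≡3 (mod 43); (27|43)=-1, (3|43)=-1; sign (−1)^1·-1^1·-1^1 = -1.
(a,b)_2: α=-4, β=0; u≡3, v≡5 (mod 8); ε(u)ε(v)=1·0, αω(v)=-4·1, βω(u)=0·1; sum ≡ 0  ⇒  +1.
(a,b)_23: α=1, u≡13; β=1, v≡16 (mod 23); (13|23)=+1, (16|23)=+1; sign (−1)^1·+1^1·+1^1 = -1.
Ram(6923, 214613) = {23, 43}; no ℚ_23-point on the conic.

[23, 43]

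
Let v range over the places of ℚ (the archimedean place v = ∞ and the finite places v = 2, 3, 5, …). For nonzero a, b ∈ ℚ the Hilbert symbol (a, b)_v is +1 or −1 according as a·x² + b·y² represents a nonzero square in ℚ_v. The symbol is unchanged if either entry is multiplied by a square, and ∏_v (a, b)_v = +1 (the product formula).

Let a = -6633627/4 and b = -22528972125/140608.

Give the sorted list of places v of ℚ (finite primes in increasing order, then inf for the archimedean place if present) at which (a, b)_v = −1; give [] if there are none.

[5, inf]

Mod squares: a ≡ -3003, b ≡ -2145. Check v ∈ {∞, 2, 3, 5, 7, 11, 13, 19, 41, 47}.
v=∞: -3003 < 0 and -2145 < 0  ⇒  (a,b)_∞ = -1.
v=13: a=13^1·(≡9), b=13^-3·(≡10) mod 13; (9|13)=+1, (10|13)=+1; (−1)^{1·-3·6}·(+1)^-3·(+1)^1 = +1.
v=41: a=41^0·(≡33), b=41^2·(≡30) mod 41; (33|41)=+1, (30|41)=-1; (−1)^{0·2·20}·(+1)^2·(-1)^0 = +1.
v=2: v_2(a)=-2, v_2(b)=-6; units ≡ 5, 7 (mod 8); ε·ε+αω+βω = 0·1+-2·0+-6·1 ≡ 0  ⇒  (a,b)_2 = +1.
v=19: a=19^0·(≡13), b=19^2·(≡13) mod 19; (13|19)=-1, (13|19)=-1; (−1)^{0·2·9}·(-1)^2·(-1)^0 = +1.
v=11: a=11^1·(≡10), b=11^1·(≡5) mod 11; (10|11)=-1, (5|11)=+1; (−1)^{1·1·5}·(-1)^1·(+1)^1 = +1.
v=7: a=7^1·(≡5), b=7^0·(≡2) mod 7; (5|7)=-1, (2|7)=+1; (−1)^{1·0·3}·(-1)^0·(+1)^1 = +1.
v=5: a=5^0·(≡2), b=5^3·(≡1) mod 5; (2|5)=-1, (1|5)=+1; (−1)^{0·3·2}·(-1)^3·(+1)^0 = -1.
v=3: a=3^1·(≡1), b=3^3·(≡2) mod 3; (1|3)=+1, (2|3)=-1; (−1)^{1·3·1}·(+1)^3·(-1)^1 = +1.
v=47: a=47^2·(≡13), b=47^0·(≡16) mod 47; (13|47)=-1, (16|47)=+1; (−1)^{2·0·23}·(-1)^0·(+1)^2 = +1.
Ram(-3003, -2145) = {5, ∞}; no ℚ_5-point on the conic.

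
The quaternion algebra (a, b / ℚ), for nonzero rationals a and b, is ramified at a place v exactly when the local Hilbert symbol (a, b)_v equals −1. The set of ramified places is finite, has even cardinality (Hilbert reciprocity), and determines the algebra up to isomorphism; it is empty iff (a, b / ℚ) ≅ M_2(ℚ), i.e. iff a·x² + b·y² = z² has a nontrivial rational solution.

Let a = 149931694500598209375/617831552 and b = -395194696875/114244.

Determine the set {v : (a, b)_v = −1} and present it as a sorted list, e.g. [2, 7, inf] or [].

[2, 5, 11, 23]

Mod squares: a ≡ 30, b ≡ -64515. Check v ∈ {∞, 2, 3, 5, 11, 13, 17, 23}.
v=17: a=17^2·(≡9), b=17^1·(≡2) mod 17; (9|17)=+1, (2|17)=+1; (−1)^{2·1·8}·(+1)^1·(+1)^2 = +1.
v=11: a=11^6·(≡8), b=11^3·(≡3) mod 11; (8|11)=-1, (3|11)=+1; (−1)^{6·3·5}·(-1)^3·(+1)^6 = -1.
v=23: a=23^2·(≡7), b=23^1·(≡4) mod 23; (7|23)=-1, (4|23)=+1; (−1)^{2·1·11}·(-1)^1·(+1)^2 = -1.
v=13: a=13^-6·(≡3), b=13^-4·(≡12) mod 13; (3|13)=+1, (12|13)=+1; (−1)^{-6·-4·6}·(+1)^-4·(+1)^-6 = +1.
v=2: v_2(a)=-7, v_2(b)=-2; units ≡ 7, 5 (mod 8); ε·ε+αω+βω = 1·0+-7·1+-2·0 ≡ 1  ⇒  (a,b)_2 = -1.
v=3: a=3^11·(≡1), b=3^5·(≡2) mod 3; (1|3)=+1, (2|3)=-1; (−1)^{11·5·1}·(+1)^5·(-1)^11 = +1.
v=5: a=5^5·(≡1), b=5^5·(≡3) mod 5; (1|5)=+1, (3|5)=-1; (−1)^{5·5·2}·(+1)^5·(-1)^5 = -1.
v=∞: 30 > 0 and -64515 < 0  ⇒  (a,b)_∞ = +1.
(30, -64515 / ℚ) ramifies at {2, 5, 11, 23}: a division algebra.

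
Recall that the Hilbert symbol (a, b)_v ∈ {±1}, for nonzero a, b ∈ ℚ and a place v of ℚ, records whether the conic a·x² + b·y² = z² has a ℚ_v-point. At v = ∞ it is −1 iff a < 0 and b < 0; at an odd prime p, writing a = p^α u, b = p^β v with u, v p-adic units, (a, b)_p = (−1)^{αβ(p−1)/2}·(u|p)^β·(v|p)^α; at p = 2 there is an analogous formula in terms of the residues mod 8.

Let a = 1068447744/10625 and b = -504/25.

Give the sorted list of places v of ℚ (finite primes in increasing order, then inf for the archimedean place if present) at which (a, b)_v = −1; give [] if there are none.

[7, 17]

(a, b) ≡ (238, -14) mod (ℚ^×)²; places V = {2, 3, 5, 7, 13, 17, ∞}.
(a,b)_∞: sgn(238)=+, sgn(-14)=−, so +1.
(a,b)_13: α=2, u≡4; β=0, v≡10 (mod 13); (4|13)=+1, (10|13)=+1; sign (−1)^0·+1^0·+1^2 = +1.
(a,b)_17: α=-1, u≡3; β=0, v≡5 (mod 17); (3|17)=-1, (5|17)=-1; sign (−1)^0·-1^0·-1^-1 = -1.
(a,b)_2: α=11, β=3; u≡7, v≡1 (mod 8); ε(u)ε(v)=1·0, αω(v)=11·0, βω(u)=3·0; sum ≡ 0  ⇒  +1.
(a,b)_3: α=2, u≡1; β=2, v≡1 (mod 3); (1|3)=+1, (1|3)=+1; sign (−1)^0·+1^2·+1^2 = +1.
(a,b)_7: α=3, u≡6; β=1, v≡3 (mod 7); (6|7)=-1, (3|7)=-1; sign (−1)^1·-1^1·-1^3 = -1.
(a,b)_5: α=-4, u≡2; β=-2, v≡1 (mod 5); (2|5)=-1, (1|5)=+1; sign (−1)^0·-1^-2·+1^-4 = +1.
(238, -14 / ℚ) ramifies at {7, 17}: a division algebra.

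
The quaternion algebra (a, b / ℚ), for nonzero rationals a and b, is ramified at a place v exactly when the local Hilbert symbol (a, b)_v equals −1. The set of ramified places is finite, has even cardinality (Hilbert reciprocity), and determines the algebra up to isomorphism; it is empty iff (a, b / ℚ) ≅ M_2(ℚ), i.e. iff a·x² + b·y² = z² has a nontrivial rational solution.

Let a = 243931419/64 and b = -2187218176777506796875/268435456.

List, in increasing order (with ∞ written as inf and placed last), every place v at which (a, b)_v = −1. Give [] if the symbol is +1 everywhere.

Mod squares: a ≡ 51, b ≡ -35. Check v ∈ {∞, 2, 3, 5, 7, 17}.
v=3: a=3^15·(≡2), b=3^24·(≡1) mod 3; (2|3)=-1, (1|3)=+1; (−1)^{15·24·1}·(-1)^24·(+1)^15 = +1.
v=5: a=5^0·(≡1), b=5^7·(≡3) mod 5; (1|5)=+1, (3|5)=-1; (−1)^{0·7·2}·(+1)^7·(-1)^0 = +1.
v=∞: 51 > 0 and -35 < 0  ⇒  (a,b)_∞ = +1.
v=2: v_2(a)=-6, v_2(b)=-28; units ≡ 3, 5 (mod 8); ε·ε+αω+βω = 1·0+-6·1+-28·1 ≡ 0  ⇒  (a,b)_2 = +1.
v=17: a=17^1·(≡7), b=17^2·(≡4) mod 17; (7|17)=-1, (4|17)=+1; (−1)^{1·2·8}·(-1)^2·(+1)^1 = +1.
v=7: a=7^0·(≡4), b=7^3·(≡2) mod 7; (4|7)=+1, (2|7)=+1; (−1)^{0·3·3}·(+1)^3·(+1)^0 = +1.
Every local symbol is +1, so the conic 51·x² + -35·y² = z² has ℚ_v-points for all v and hence a ℚ-point; (a, b / ℚ) ≅ M_2(ℚ).

[]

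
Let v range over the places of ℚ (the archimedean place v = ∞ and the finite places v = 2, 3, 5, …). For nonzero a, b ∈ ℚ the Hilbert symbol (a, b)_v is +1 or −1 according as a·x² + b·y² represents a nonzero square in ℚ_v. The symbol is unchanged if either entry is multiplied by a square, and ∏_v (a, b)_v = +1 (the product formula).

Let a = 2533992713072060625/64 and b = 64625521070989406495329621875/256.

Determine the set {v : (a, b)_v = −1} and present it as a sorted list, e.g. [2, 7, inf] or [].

(a, b) ≡ (713, 441595) mod (ℚ^×)²; places V = {2, 3, 5, 7, 11, 23, 31, 37, ∞}.
(a,b)_7: α=2, u≡3; β=3, v≡4 (mod 7); (3|7)=-1, (4|7)=+1; sign (−1)^0·-1^3·+1^2 = -1.
(a,b)_11: α=2, u≡5; β=3, v≡6 (mod 11); (5|11)=+1, (6|11)=-1; sign (−1)^0·+1^3·-1^2 = +1.
(a,b)_2: α=-6, β=-8; u≡1, v≡3 (mod 8); ε(u)ε(v)=0·1, αω(v)=-6·1, βω(u)=-8·0; sum ≡ 0  ⇒  +1.
(a,b)_23: α=1, u≡8; β=2, v≡6 (mod 23); (8|23)=+1, (6|23)=+1; sign (−1)^0·+1^2·+1^1 = +1.
(a,b)_5: α=4, u≡3; β=5, v≡4 (mod 5); (3|5)=-1, (4|5)=+1; sign (−1)^0·-1^5·+1^4 = -1.
(a,b)_3: α=6, u≡2; β=10, v≡1 (mod 3); (2|3)=-1, (1|3)=+1; sign (−1)^0·-1^10·+1^6 = +1.
(a,b)_∞: sgn(713)=+, sgn(441595)=+, so +1.
(a,b)_31: α=3, u≡3; β=5, v≡5 (mod 31); (3|31)=-1, (5|31)=+1; sign (−1)^1·-1^5·+1^3 = +1.
(a,b)_37: α=2, u≡26; β=3, v≡9 (mod 37); (26|37)=+1, (9|37)=+1; sign (−1)^0·+1^3·+1^2 = +1.
|Ram(713, 441595)| = 2, even; anisotropic at {5, 7}.

[5, 7]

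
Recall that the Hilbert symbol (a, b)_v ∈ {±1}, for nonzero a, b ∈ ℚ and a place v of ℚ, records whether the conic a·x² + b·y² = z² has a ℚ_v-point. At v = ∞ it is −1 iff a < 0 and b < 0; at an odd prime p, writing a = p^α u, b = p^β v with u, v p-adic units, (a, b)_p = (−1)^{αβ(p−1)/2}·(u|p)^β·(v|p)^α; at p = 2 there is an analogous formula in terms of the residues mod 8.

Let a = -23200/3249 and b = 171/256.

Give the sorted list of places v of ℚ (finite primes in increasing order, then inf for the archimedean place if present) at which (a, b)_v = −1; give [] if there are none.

[19, 29]

(a, b) ≡ (-58, 19) mod (ℚ^×)²; places V = {2, 3, 5, 19, 29, ∞}.
(a,b)_∞: sgn(-58)=−, sgn(19)=+, so +1.
(a,b)_2: α=5, β=-8; u≡3, v≡3 (mod 8); ε(u)ε(v)=1·1, αω(v)=5·1, βω(u)=-8·1; sum ≡ 0  ⇒  +1.
(a,b)_3: α=-2, u≡2; β=2, v≡1 (mod 3); (2|3)=-1, (1|3)=+1; sign (−1)^0·-1^2·+1^-2 = +1.
(a,b)_29: α=1, u≡12; β=0, v≡18 (mod 29); (12|29)=-1, (18|29)=-1; sign (−1)^0·-1^0·-1^1 = -1.
(a,b)_5: α=2, u≡3; β=0, v≡1 (mod 5); (3|5)=-1, (1|5)=+1; sign (−1)^0·-1^0·+1^2 = +1.
(a,b)_19: α=-2, u≡2; β=1, v≡1 (mod 19); (2|19)=-1, (1|19)=+1; sign (−1)^0·-1^1·+1^-2 = -1.
(-58, 19 / ℚ) ramifies at {19, 29}: a division algebra.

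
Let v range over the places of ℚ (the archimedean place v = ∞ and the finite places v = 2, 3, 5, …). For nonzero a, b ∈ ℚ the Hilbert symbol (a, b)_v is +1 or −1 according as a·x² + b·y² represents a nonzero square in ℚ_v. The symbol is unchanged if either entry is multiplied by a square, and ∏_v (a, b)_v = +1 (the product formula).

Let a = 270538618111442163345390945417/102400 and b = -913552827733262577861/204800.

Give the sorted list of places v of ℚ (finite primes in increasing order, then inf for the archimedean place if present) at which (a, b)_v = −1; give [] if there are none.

[3, 7, 17, 19]

(a, b) ≡ (57057, -442) mod (ℚ^×)²; places V = {2, 3, 5, 7, 11, 13, 17, 19, 43, ∞}.
(a,b)_2: α=-12, β=-13; u≡1, v≡3 (mod 8); ε(u)ε(v)=0·1, αω(v)=-12·1, βω(u)=-13·0; sum ≡ 0  ⇒  +1.
(a,b)_∞: sgn(57057)=+, sgn(-442)=−, so +1.
(a,b)_3: α=15, u≡2; β=10, v≡2 (mod 3); (2|3)=-1, (2|3)=-1; sign (−1)^0·-1^10·-1^15 = -1.
(a,b)_5: α=-2, u≡2; β=-2, v≡2 (mod 5); (2|5)=-1, (2|5)=-1; sign (−1)^0·-1^-2·-1^-2 = +1.
(a,b)_43: α=2, u≡30; β=2, v≡35 (mod 43); (30|43)=-1, (35|43)=+1; sign (−1)^0·-1^2·+1^2 = +1.
(a,b)_17: α=2, u≡12; β=1, v≡4 (mod 17); (12|17)=-1, (4|17)=+1; sign (−1)^0·-1^1·+1^2 = -1.
(a,b)_13: α=1, u≡6; β=1, v≡8 (mod 13); (6|13)=-1, (8|13)=-1; sign (−1)^0·-1^1·-1^1 = +1.
(a,b)_11: α=3, u≡8; β=2, v≡5 (mod 11); (8|11)=-1, (5|11)=+1; sign (−1)^0·-1^2·+1^3 = +1.
(a,b)_19: α=5, u≡5; β=4, v≡18 (mod 19); (5|19)=+1, (18|19)=-1; sign (−1)^0·+1^4·-1^5 = -1.
(a,b)_7: α=7, u≡5; β=4, v≡6 (mod 7); (5|7)=-1, (6|7)=-1; sign (−1)^0·-1^4·-1^7 = -1.
|Ram(57057, -442)| = 4, even; anisotropic at {3, 7, 17, 19}.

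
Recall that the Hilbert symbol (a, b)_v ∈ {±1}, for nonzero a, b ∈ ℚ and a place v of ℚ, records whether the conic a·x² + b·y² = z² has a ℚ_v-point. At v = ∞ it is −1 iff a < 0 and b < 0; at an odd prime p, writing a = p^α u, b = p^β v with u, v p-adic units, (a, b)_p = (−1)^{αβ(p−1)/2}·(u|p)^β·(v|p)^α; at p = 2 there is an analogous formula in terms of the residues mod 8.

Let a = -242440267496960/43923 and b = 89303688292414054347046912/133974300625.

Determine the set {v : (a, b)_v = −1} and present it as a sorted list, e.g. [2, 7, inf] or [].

[2, 5]

Mod squares: a ≡ -8970, b ≡ 13. Check v ∈ {∞, 2, 3, 5, 11, 13, 23, 37}.
v=2: v_2(a)=9, v_2(b)=20; units ≡ 3, 5 (mod 8); ε·ε+αω+βω = 1·0+9·1+20·1 ≡ 1  ⇒  (a,b)_2 = -1.
v=23: a=23^1·(≡3), b=23^2·(≡18) mod 23; (3|23)=+1, (18|23)=+1; (−1)^{1·2·11}·(+1)^2·(+1)^1 = +1.
v=37: a=37^4·(≡10), b=37^6·(≡13) mod 37; (10|37)=+1, (13|37)=-1; (−1)^{4·6·18}·(+1)^6·(-1)^4 = +1.
v=3: a=3^-1·(≡1), b=3^0·(≡1) mod 3; (1|3)=+1, (1|3)=+1; (−1)^{-1·0·1}·(+1)^0·(+1)^-1 = +1.
v=5: a=5^1·(≡1), b=5^-4·(≡2) mod 5; (1|5)=+1, (2|5)=-1; (−1)^{1·-4·2}·(+1)^-4·(-1)^1 = -1.
v=11: a=11^-4·(≡2), b=11^-8·(≡8) mod 11; (2|11)=-1, (8|11)=-1; (−1)^{-4·-8·5}·(-1)^-8·(-1)^-4 = +1.
v=∞: -8970 < 0 and 13 > 0  ⇒  (a,b)_∞ = +1.
v=13: a=13^3·(≡12), b=13^7·(≡4) mod 13; (12|13)=+1, (4|13)=+1; (−1)^{3·7·6}·(+1)^7·(+1)^3 = +1.
|Ram(-8970, 13)| = 2, even; anisotropic at {2, 5}.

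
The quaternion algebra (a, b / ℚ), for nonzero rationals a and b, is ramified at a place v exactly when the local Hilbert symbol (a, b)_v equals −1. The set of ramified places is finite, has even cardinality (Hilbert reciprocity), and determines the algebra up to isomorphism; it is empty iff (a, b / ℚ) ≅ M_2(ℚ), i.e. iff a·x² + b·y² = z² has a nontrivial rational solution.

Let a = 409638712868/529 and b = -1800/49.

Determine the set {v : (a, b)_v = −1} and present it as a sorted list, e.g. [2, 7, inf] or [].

[31, 37]

Mod squares: a ≡ 12617, b ≡ -2. Check v ∈ {∞, 2, 3, 5, 7, 11, 23, 31, 37}.
v=23: a=23^-2·(≡8), b=23^0·(≡21) mod 23; (8|23)=+1, (21|23)=-1; (−1)^{-2·0·11}·(+1)^0·(-1)^-2 = +1.
v=31: a=31^1·(≡10), b=31^0·(≡24) mod 31; (10|31)=+1, (24|31)=-1; (−1)^{1·0·15}·(+1)^0·(-1)^1 = -1.
v=∞: 12617 > 0 and -2 < 0  ⇒  (a,b)_∞ = +1.
v=37: a=37^3·(≡6), b=37^0·(≡35) mod 37; (6|37)=-1, (35|37)=-1; (−1)^{3·0·18}·(-1)^0·(-1)^3 = -1.
v=3: a=3^0·(≡2), b=3^2·(≡1) mod 3; (2|3)=-1, (1|3)=+1; (−1)^{0·2·1}·(-1)^2·(+1)^0 = +1.
v=7: a=7^2·(≡3), b=7^-2·(≡6) mod 7; (3|7)=-1, (6|7)=-1; (−1)^{2·-2·3}·(-1)^-2·(-1)^2 = +1.
v=5: a=5^0·(≡2), b=5^2·(≡2) mod 5; (2|5)=-1, (2|5)=-1; (−1)^{0·2·2}·(-1)^2·(-1)^0 = +1.
v=2: v_2(a)=2, v_2(b)=3; units ≡ 1, 7 (mod 8); ε·ε+αω+βω = 0·1+2·0+3·0 ≡ 0  ⇒  (a,b)_2 = +1.
v=11: a=11^3·(≡3), b=11^0·(≡3) mod 11; (3|11)=+1, (3|11)=+1; (−1)^{3·0·5}·(+1)^0·(+1)^3 = +1.
|Ram(12617, -2)| = 2, even; anisotropic at {31, 37}.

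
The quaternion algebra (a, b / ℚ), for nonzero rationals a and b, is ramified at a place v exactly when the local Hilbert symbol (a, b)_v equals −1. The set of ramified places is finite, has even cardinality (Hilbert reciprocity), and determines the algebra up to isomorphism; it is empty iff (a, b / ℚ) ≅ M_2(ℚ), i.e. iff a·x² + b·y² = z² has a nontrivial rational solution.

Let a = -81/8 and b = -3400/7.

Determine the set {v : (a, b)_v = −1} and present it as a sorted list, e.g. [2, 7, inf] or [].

(a, b) ≡ (-2, -238) mod (ℚ^×)²; places V = {2, 3, 5, 7, 17, ∞}.
(a,b)_∞: sgn(-2)=−, sgn(-238)=−, so -1.
(a,b)_3: α=4, u≡1; β=0, v≡2 (mod 3); (1|3)=+1, (2|3)=-1; sign (−1)^0·+1^0·-1^4 = +1.
(a,b)_7: α=0, u≡3; β=-1, v≡2 (mod 7); (3|7)=-1, (2|7)=+1; sign (−1)^0·-1^-1·+1^0 = -1.
(a,b)_17: α=0, u≡9; β=1, v≡3 (mod 17); (9|17)=+1, (3|17)=-1; sign (−1)^0·+1^1·-1^0 = +1.
(a,b)_2: α=-3, β=3; u≡7, v≡1 (mod 8); ε(u)ε(v)=1·0, αω(v)=-3·0, βω(u)=3·0; sum ≡ 0  ⇒  +1.
(a,b)_5: α=0, u≡3; β=2, v≡2 (mod 5); (3|5)=-1, (2|5)=-1; sign (−1)^0·-1^2·-1^0 = +1.
(-2, -238 / ℚ) ramifies at {7, ∞}: a division algebra.

[7, inf]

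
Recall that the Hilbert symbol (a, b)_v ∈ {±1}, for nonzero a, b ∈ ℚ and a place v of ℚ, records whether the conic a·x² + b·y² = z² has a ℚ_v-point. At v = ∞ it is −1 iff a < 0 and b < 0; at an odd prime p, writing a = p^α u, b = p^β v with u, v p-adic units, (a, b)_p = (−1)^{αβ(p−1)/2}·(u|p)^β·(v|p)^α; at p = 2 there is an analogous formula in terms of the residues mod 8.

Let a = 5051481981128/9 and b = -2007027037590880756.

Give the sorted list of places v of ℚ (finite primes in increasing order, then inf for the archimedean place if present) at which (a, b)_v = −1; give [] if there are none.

[2, 11, 29, 53]

(a, b) ≡ (2, -794629) mod (ℚ^×)²; places V = {2, 3, 11, 29, 47, 53, ∞}.
(a,b)_2: α=3, β=2; u≡1, v≡3 (mod 8); ε(u)ε(v)=0·1, αω(v)=3·1, βω(u)=2·0; sum ≡ 1  ⇒  -1.
(a,b)_47: α=2, u≡4; β=3, v≡46 (mod 47); (4|47)=+1, (46|47)=-1; sign (−1)^0·+1^3·-1^2 = +1.
(a,b)_53: α=2, u≡32; β=3, v≡16 (mod 53); (32|53)=-1, (16|53)=+1; sign (−1)^0·-1^3·+1^2 = -1.
(a,b)_∞: sgn(2)=+, sgn(-794629)=−, so +1.
(a,b)_11: α=2, u≡6; β=3, v≡1 (mod 11); (6|11)=-1, (1|11)=+1; sign (−1)^0·-1^3·+1^2 = -1.
(a,b)_3: α=-2, u≡2; β=0, v≡2 (mod 3); (2|3)=-1, (2|3)=-1; sign (−1)^0·-1^0·-1^-2 = +1.
(a,b)_29: α=2, u≡11; β=3, v≡24 (mod 29); (11|29)=-1, (24|29)=+1; sign (−1)^0·-1^3·+1^2 = -1.
(2, -794629 / ℚ) ramifies at {2, 11, 29, 53}: a division algebra.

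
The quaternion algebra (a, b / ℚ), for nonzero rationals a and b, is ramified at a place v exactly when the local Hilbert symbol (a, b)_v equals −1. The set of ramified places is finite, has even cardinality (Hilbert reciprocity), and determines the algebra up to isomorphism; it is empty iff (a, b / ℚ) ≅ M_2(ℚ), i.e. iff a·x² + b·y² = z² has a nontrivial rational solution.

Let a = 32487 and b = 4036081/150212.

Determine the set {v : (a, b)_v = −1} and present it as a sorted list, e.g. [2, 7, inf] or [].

Mod squares: a ≡ 663, b ≡ 17. Check v ∈ {∞, 2, 3, 7, 13, 17, 41, 47}.
v=3: a=3^1·(≡2), b=3^0·(≡2) mod 3; (2|3)=-1, (2|3)=-1; (−1)^{1·0·1}·(-1)^0·(-1)^1 = -1.
v=13: a=13^1·(≡3), b=13^0·(≡1) mod 13; (3|13)=+1, (1|13)=+1; (−1)^{1·0·6}·(+1)^0·(+1)^1 = +1.
v=2: v_2(a)=0, v_2(b)=-2; units ≡ 7, 1 (mod 8); ε·ε+αω+βω = 1·0+0·0+-2·0 ≡ 0  ⇒  (a,b)_2 = +1.
v=7: a=7^2·(≡5), b=7^4·(≡6) mod 7; (5|7)=-1, (6|7)=-1; (−1)^{2·4·3}·(-1)^4·(-1)^2 = +1.
v=∞: 663 > 0 and 17 > 0  ⇒  (a,b)_∞ = +1.
v=47: a=47^0·(≡10), b=47^-2·(≡27) mod 47; (10|47)=-1, (27|47)=+1; (−1)^{0·-2·23}·(-1)^-2·(+1)^0 = +1.
v=17: a=17^1·(≡7), b=17^-1·(≡2) mod 17; (7|17)=-1, (2|17)=+1; (−1)^{1·-1·8}·(-1)^-1·(+1)^1 = -1.
v=41: a=41^0·(≡15), b=41^2·(≡22) mod 41; (15|41)=-1, (22|41)=-1; (−1)^{0·2·20}·(-1)^2·(-1)^0 = +1.
|Ram(663, 17)| = 2, even; anisotropic at {3, 17}.

[3, 17]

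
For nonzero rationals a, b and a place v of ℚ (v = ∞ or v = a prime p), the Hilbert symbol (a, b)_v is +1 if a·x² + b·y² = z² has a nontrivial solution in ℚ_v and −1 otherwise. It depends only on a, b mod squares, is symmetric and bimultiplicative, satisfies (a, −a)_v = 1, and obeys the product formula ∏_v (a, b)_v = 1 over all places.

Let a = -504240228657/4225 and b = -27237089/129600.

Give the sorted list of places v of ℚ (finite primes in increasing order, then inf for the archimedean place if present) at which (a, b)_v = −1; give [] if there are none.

[2, 17, 19, inf]

Mod squares: a ≡ -3553, b ≡ -209. Check v ∈ {∞, 2, 3, 5, 11, 13, 17, 19}.
v=3: a=3^2·(≡2), b=3^-4·(≡1) mod 3; (2|3)=-1, (1|3)=+1; (−1)^{2·-4·1}·(-1)^-4·(+1)^2 = +1.
v=∞: -3553 < 0 and -209 < 0  ⇒  (a,b)_∞ = -1.
v=19: a=19^5·(≡8), b=19^5·(≡8) mod 19; (8|19)=-1, (8|19)=-1; (−1)^{5·5·9}·(-1)^5·(-1)^5 = -1.
v=5: a=5^-2·(≡2), b=5^-2·(≡4) mod 5; (2|5)=-1, (4|5)=+1; (−1)^{-2·-2·2}·(-1)^-2·(+1)^-2 = +1.
v=2: v_2(a)=0, v_2(b)=-6; units ≡ 7, 7 (mod 8); ε·ε+αω+βω = 1·1+0·0+-6·0 ≡ 1  ⇒  (a,b)_2 = -1.
v=13: a=13^-2·(≡9), b=13^0·(≡10) mod 13; (9|13)=+1, (10|13)=+1; (−1)^{-2·0·6}·(+1)^0·(+1)^-2 = +1.
v=17: a=17^1·(≡10), b=17^0·(≡10) mod 17; (10|17)=-1, (10|17)=-1; (−1)^{1·0·8}·(-1)^0·(-1)^1 = -1.
v=11: a=11^3·(≡10), b=11^1·(≡5) mod 11; (10|11)=-1, (5|11)=+1; (−1)^{3·1·5}·(-1)^1·(+1)^3 = +1.
(-3553, -209 / ℚ) ramifies at {2, 17, 19, ∞}: a division algebra.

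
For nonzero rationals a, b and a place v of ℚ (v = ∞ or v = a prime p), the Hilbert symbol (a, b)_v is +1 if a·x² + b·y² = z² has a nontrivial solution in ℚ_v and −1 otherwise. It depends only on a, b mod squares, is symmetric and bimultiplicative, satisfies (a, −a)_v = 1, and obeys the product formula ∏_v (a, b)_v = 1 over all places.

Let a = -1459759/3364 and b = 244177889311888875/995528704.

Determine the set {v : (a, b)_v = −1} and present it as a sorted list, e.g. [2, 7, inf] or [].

[23, 31]

(a, b) ≡ (-31, 24955) mod (ℚ^×)²; places V = {2, 3, 5, 7, 17, 23, 29, 31, ∞}.
(a,b)_23: α=0, u≡20; β=1, v≡3 (mod 23); (20|23)=-1, (3|23)=+1; sign (−1)^0·-1^1·+1^0 = -1.
(a,b)_17: α=0, u≡10; β=-2, v≡2 (mod 17); (10|17)=-1, (2|17)=+1; sign (−1)^0·-1^-2·+1^0 = +1.
(a,b)_3: α=0, u≡2; β=2, v≡1 (mod 3); (2|3)=-1, (1|3)=+1; sign (−1)^0·-1^2·+1^0 = +1.
(a,b)_2: α=-2, β=-12; u≡1, v≡3 (mod 8); ε(u)ε(v)=0·1, αω(v)=-2·1, βω(u)=-12·0; sum ≡ 0  ⇒  +1.
(a,b)_7: α=2, u≡2; β=3, v≡1 (mod 7); (2|7)=+1, (1|7)=+1; sign (−1)^0·+1^3·+1^2 = +1.
(a,b)_31: α=3, u≡26; β=7, v≡27 (mod 31); (26|31)=-1, (27|31)=-1; sign (−1)^1·-1^7·-1^3 = -1.
(a,b)_5: α=0, u≡4; β=3, v≡4 (mod 5); (4|5)=+1, (4|5)=+1; sign (−1)^0·+1^3·+1^0 = +1.
(a,b)_29: α=-2, u≡18; β=-2, v≡2 (mod 29); (18|29)=-1, (2|29)=-1; sign (−1)^0·-1^-2·-1^-2 = +1.
(a,b)_∞: sgn(-31)=−, sgn(24955)=+, so +1.
(-31, 24955 / ℚ) ramifies at {23, 31}: a division algebra.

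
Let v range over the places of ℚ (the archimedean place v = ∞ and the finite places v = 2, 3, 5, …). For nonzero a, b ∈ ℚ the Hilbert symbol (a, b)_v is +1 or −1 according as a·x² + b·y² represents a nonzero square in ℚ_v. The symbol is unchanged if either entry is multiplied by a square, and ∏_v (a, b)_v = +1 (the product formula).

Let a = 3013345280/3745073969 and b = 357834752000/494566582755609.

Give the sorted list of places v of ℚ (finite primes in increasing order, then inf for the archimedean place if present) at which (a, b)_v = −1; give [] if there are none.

Mod squares: a ≡ 15295, b ≡ 5. Check v ∈ {∞, 2, 3, 5, 7, 11, 13, 19, 23, 29, 53}.
v=5: a=5^1·(≡4), b=5^3·(≡4) mod 5; (4|5)=+1, (4|5)=+1; (−1)^{1·3·2}·(+1)^3·(+1)^1 = +1.
v=13: a=13^-2·(≡8), b=13^-2·(≡6) mod 13; (8|13)=-1, (6|13)=-1; (−1)^{-2·-2·6}·(-1)^-2·(-1)^-2 = +1.
v=19: a=19^1·(≡7), b=19^2·(≡5) mod 19; (7|19)=+1, (5|19)=+1; (−1)^{1·2·9}·(+1)^2·(+1)^1 = +1.
v=7: a=7^-3·(≡2), b=7^-2·(≡5) mod 7; (2|7)=+1, (5|7)=-1; (−1)^{-3·-2·3}·(+1)^-2·(-1)^-3 = -1.
v=11: a=11^2·(≡1), b=11^2·(≡5) mod 11; (1|11)=+1, (5|11)=+1; (−1)^{2·2·5}·(+1)^2·(+1)^2 = +1.
v=23: a=23^-1·(≡21), b=23^0·(≡20) mod 23; (21|23)=-1, (20|23)=-1; (−1)^{-1·0·11}·(-1)^0·(-1)^-1 = -1.
v=2: v_2(a)=18, v_2(b)=16; units ≡ 7, 5 (mod 8); ε·ε+αω+βω = 1·0+18·1+16·0 ≡ 0  ⇒  (a,b)_2 = +1.
v=53: a=53^-2·(≡19), b=53^-4·(≡39) mod 53; (19|53)=-1, (39|53)=-1; (−1)^{-2·-4·26}·(-1)^-4·(-1)^-2 = +1.
v=3: a=3^0·(≡1), b=3^-2·(≡2) mod 3; (1|3)=+1, (2|3)=-1; (−1)^{0·-2·1}·(+1)^-2·(-1)^0 = +1.
v=29: a=29^0·(≡26), b=29^-2·(≡23) mod 29; (26|29)=-1, (23|29)=+1; (−1)^{0·-2·14}·(-1)^-2·(+1)^0 = +1.
v=∞: 15295 > 0 and 5 > 0  ⇒  (a,b)_∞ = +1.
|Ram(15295, 5)| = 2, even; anisotropic at {7, 23}.

[7, 23]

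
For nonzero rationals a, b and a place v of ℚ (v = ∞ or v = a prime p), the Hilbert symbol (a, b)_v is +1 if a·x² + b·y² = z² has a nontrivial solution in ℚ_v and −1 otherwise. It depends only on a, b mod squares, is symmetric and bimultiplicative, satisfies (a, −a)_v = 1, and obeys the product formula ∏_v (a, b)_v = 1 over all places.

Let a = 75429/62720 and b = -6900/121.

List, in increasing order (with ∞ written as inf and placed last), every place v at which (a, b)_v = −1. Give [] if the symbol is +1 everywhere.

Mod squares: a ≡ 145, b ≡ -69. Check v ∈ {∞, 2, 3, 5, 7, 11, 17, 23, 29}.
v=∞: 145 > 0 and -69 < 0  ⇒  (a,b)_∞ = +1.
v=3: a=3^2·(≡1), b=3^1·(≡1) mod 3; (1|3)=+1, (1|3)=+1; (−1)^{2·1·1}·(+1)^1·(+1)^2 = +1.
v=7: a=7^-2·(≡3), b=7^0·(≡1) mod 7; (3|7)=-1, (1|7)=+1; (−1)^{-2·0·3}·(-1)^0·(+1)^-2 = +1.
v=11: a=11^0·(≡10), b=11^-2·(≡8) mod 11; (10|11)=-1, (8|11)=-1; (−1)^{0·-2·5}·(-1)^-2·(-1)^0 = +1.
v=29: a=29^1·(≡22), b=29^0·(≡12) mod 29; (22|29)=+1, (12|29)=-1; (−1)^{1·0·14}·(+1)^0·(-1)^1 = -1.
v=5: a=5^-1·(≡1), b=5^2·(≡4) mod 5; (1|5)=+1, (4|5)=+1; (−1)^{-1·2·2}·(+1)^2·(+1)^-1 = +1.
v=23: a=23^0·(≡11), b=23^1·(≡19) mod 23; (11|23)=-1, (19|23)=-1; (−1)^{0·1·11}·(-1)^1·(-1)^0 = -1.
v=17: a=17^2·(≡13), b=17^0·(≡1) mod 17; (13|17)=+1, (1|17)=+1; (−1)^{2·0·8}·(+1)^0·(+1)^2 = +1.
v=2: v_2(a)=-8, v_2(b)=2; units ≡ 1, 3 (mod 8); ε·ε+αω+βω = 0·1+-8·1+2·0 ≡ 0  ⇒  (a,b)_2 = +1.
Ram(145, -69) = {23, 29}; no ℚ_23-point on the conic.

[23, 29]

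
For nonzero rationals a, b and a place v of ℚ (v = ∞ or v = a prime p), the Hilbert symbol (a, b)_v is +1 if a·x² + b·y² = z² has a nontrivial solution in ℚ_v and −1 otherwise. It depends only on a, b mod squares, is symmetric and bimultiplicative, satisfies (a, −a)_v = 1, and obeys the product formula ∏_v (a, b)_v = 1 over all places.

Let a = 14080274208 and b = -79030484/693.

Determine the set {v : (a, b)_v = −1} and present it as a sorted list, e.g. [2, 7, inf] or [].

(a, b) ≡ (2002, -17017) mod (ℚ^×)²; places V = {2, 3, 7, 11, 13, 17, 23, ∞}.
(a,b)_13: α=3, u≡7; β=3, v≡3 (mod 13); (7|13)=-1, (3|13)=+1; sign (−1)^0·-1^3·+1^3 = -1.
(a,b)_2: α=5, β=2; u≡1, v≡7 (mod 8); ε(u)ε(v)=0·1, αω(v)=5·0, βω(u)=2·0; sum ≡ 0  ⇒  +1.
(a,b)_11: α=1, u≡6; β=-1, v≡9 (mod 11); (6|11)=-1, (9|11)=+1; sign (−1)^1·-1^-1·+1^1 = +1.
(a,b)_7: α=1, u≡6; β=-1, v≡6 (mod 7); (6|7)=-1, (6|7)=-1; sign (−1)^1·-1^-1·-1^1 = -1.
(a,b)_3: α=2, u≡1; β=-2, v≡2 (mod 3); (1|3)=+1, (2|3)=-1; sign (−1)^0·+1^-2·-1^2 = +1.
(a,b)_17: α=2, u≡15; β=1, v≡8 (mod 17); (15|17)=+1, (8|17)=+1; sign (−1)^0·+1^1·+1^2 = +1.
(a,b)_∞: sgn(2002)=+, sgn(-17017)=−, so +1.
(a,b)_23: α=0, u≡3; β=2, v≡4 (mod 23); (3|23)=+1, (4|23)=+1; sign (−1)^0·+1^2·+1^0 = +1.
|Ram(2002, -17017)| = 2, even; anisotropic at {7, 13}.

[7, 13]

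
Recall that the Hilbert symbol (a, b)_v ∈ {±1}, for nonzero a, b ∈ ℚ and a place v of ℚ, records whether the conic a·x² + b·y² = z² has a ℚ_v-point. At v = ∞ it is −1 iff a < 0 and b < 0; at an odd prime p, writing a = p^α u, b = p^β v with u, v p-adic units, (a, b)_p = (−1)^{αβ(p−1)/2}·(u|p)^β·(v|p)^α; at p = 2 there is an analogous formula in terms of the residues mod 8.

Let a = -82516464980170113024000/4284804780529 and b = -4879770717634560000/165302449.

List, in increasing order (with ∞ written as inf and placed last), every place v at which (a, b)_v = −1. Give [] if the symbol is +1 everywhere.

Mod squares: a ≡ -15, b ≡ -1254. Check v ∈ {∞, 2, 3, 5, 7, 11, 13, 19, 23, 43}.
v=23: a=23^-4·(≡4), b=23^-2·(≡11) mod 23; (4|23)=+1, (11|23)=-1; (−1)^{-4·-2·11}·(+1)^-2·(-1)^-4 = +1.
v=7: a=7^-2·(≡3), b=7^0·(≡5) mod 7; (3|7)=-1, (5|7)=-1; (−1)^{-2·0·3}·(-1)^0·(-1)^-2 = +1.
v=43: a=43^-2·(≡22), b=43^-2·(≡6) mod 43; (22|43)=-1, (6|43)=+1; (−1)^{-2·-2·21}·(-1)^-2·(+1)^-2 = +1.
v=5: a=5^3·(≡2), b=5^4·(≡1) mod 5; (2|5)=-1, (1|5)=+1; (−1)^{3·4·2}·(-1)^4·(+1)^3 = +1.
v=19: a=19^6·(≡1), b=19^5·(≡8) mod 19; (1|19)=+1, (8|19)=-1; (−1)^{6·5·9}·(+1)^5·(-1)^6 = +1.
v=11: a=11^2·(≡10), b=11^1·(≡7) mod 11; (10|11)=-1, (7|11)=-1; (−1)^{2·1·5}·(-1)^1·(-1)^2 = -1.
v=13: a=13^-2·(≡11), b=13^-2·(≡7) mod 13; (11|13)=-1, (7|13)=-1; (−1)^{-2·-2·6}·(-1)^-2·(-1)^-2 = +1.
v=2: v_2(a)=32, v_2(b)=17; units ≡ 1, 5 (mod 8); ε·ε+αω+βω = 0·0+32·1+17·0 ≡ 0  ⇒  (a,b)_2 = +1.
v=3: a=3^3·(≡1), b=3^7·(≡2) mod 3; (1|3)=+1, (2|3)=-1; (−1)^{3·7·1}·(+1)^7·(-1)^3 = +1.
v=∞: -15 < 0 and -1254 < 0  ⇒  (a,b)_∞ = -1.
Ram(-15, -1254) = {11, ∞}; no ℚ_11-point on the conic.

[11, inf]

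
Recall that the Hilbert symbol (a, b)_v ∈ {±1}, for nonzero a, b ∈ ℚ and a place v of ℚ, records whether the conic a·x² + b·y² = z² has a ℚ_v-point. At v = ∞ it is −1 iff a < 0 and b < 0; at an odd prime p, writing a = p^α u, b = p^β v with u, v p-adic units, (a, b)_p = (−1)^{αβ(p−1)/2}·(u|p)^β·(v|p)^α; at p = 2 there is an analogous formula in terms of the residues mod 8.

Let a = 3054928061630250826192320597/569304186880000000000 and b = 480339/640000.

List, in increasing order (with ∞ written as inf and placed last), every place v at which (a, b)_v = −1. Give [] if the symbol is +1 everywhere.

(a, b) ≡ (1209, 19) mod (ℚ^×)²; places V = {2, 3, 5, 11, 13, 17, 19, 31, 41, 47, 53, ∞}.
(a,b)_2: α=-24, β=-10; u≡1, v≡3 (mod 8); ε(u)ε(v)=0·1, αω(v)=-24·1, βω(u)=-10·0; sum ≡ 0  ⇒  +1.
(a,b)_31: α=1, u≡2; β=0, v≡5 (mod 31); (2|31)=+1, (5|31)=+1; sign (−1)^0·+1^0·+1^1 = +1.
(a,b)_41: α=2, u≡9; β=0, v≡14 (mod 41); (9|41)=+1, (14|41)=-1; sign (−1)^0·+1^0·-1^2 = +1.
(a,b)_11: α=-2, u≡10; β=0, v≡10 (mod 11); (10|11)=-1, (10|11)=-1; sign (−1)^0·-1^0·-1^-2 = +1.
(a,b)_47: α=-2, u≡1; β=0, v≡46 (mod 47); (1|47)=+1, (46|47)=-1; sign (−1)^0·+1^0·-1^-2 = +1.
(a,b)_5: α=-10, u≡1; β=-4, v≡1 (mod 5); (1|5)=+1, (1|5)=+1; sign (−1)^0·+1^-4·+1^-10 = +1.
(a,b)_∞: sgn(1209)=+, sgn(19)=+, so +1.
(a,b)_17: α=4, u≡13; β=0, v≡4 (mod 17); (13|17)=+1, (4|17)=+1; sign (−1)^0·+1^0·+1^4 = +1.
(a,b)_53: α=6, u≡38; β=2, v≡45 (mod 53); (38|53)=+1, (45|53)=-1; sign (−1)^0·+1^2·-1^6 = +1.
(a,b)_13: α=-1, u≡5; β=0, v≡8 (mod 13); (5|13)=-1, (8|13)=-1; sign (−1)^0·-1^0·-1^-1 = -1.
(a,b)_19: α=4, u≡2; β=1, v≡17 (mod 19); (2|19)=-1, (17|19)=+1; sign (−1)^0·-1^1·+1^4 = -1.
(a,b)_3: α=5, u≡1; β=2, v≡1 (mod 3); (1|3)=+1, (1|3)=+1; sign (−1)^0·+1^2·+1^5 = +1.
|Ram(1209, 19)| = 2, even; anisotropic at {13, 19}.

[13, 19]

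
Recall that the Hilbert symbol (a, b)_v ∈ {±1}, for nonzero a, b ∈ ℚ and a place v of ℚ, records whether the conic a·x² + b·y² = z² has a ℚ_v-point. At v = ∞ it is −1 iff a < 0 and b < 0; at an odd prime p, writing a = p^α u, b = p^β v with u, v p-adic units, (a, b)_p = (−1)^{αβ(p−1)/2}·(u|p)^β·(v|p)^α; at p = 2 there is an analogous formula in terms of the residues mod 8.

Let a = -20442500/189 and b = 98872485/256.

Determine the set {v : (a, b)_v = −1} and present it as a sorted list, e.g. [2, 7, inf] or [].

(a, b) ≡ (-171717, 285) mod (ℚ^×)²; places V = {2, 3, 5, 7, 13, 17, 19, 31, 37, ∞}.
(a,b)_37: α=1, u≡33; β=0, v≡33 (mod 37); (33|37)=+1, (33|37)=+1; sign (−1)^0·+1^0·+1^1 = +1.
(a,b)_7: α=-1, u≡1; β=0, v≡3 (mod 7); (1|7)=+1, (3|7)=-1; sign (−1)^0·+1^0·-1^-1 = -1.
(a,b)_2: α=2, β=-8; u≡3, v≡5 (mod 8); ε(u)ε(v)=1·0, αω(v)=2·1, βω(u)=-8·1; sum ≡ 0  ⇒  +1.
(a,b)_3: α=-3, u≡1; β=1, v≡2 (mod 3); (1|3)=+1, (2|3)=-1; sign (−1)^1·+1^1·-1^-3 = +1.
(a,b)_19: α=0, u≡1; β=3, v≡12 (mod 19); (1|19)=+1, (12|19)=-1; sign (−1)^0·+1^3·-1^0 = +1.
(a,b)_31: α=0, u≡26; β=2, v≡15 (mod 31); (26|31)=-1, (15|31)=-1; sign (−1)^0·-1^2·-1^0 = +1.
(a,b)_5: α=4, u≡3; β=1, v≡2 (mod 5); (3|5)=-1, (2|5)=-1; sign (−1)^0·-1^1·-1^4 = -1.
(a,b)_∞: sgn(-171717)=−, sgn(285)=+, so +1.
(a,b)_17: α=1, u≡6; β=0, v≡9 (mod 17); (6|17)=-1, (9|17)=+1; sign (−1)^0·-1^0·+1^1 = +1.
(a,b)_13: α=1, u≡12; β=0, v≡4 (mod 13); (12|13)=+1, (4|13)=+1; sign (−1)^0·+1^0·+1^1 = +1.
(-171717, 285 / ℚ) ramifies at {5, 7}: a division algebra.

[5, 7]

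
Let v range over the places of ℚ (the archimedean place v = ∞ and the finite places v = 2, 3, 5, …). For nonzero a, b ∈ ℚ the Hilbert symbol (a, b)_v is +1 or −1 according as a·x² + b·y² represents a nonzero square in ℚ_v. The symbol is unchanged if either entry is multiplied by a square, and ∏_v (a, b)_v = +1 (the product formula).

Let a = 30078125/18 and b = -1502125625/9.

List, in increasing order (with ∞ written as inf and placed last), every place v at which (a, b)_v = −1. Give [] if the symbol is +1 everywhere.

(a, b) ≡ (154, -1001) mod (ℚ^×)²; places V = {2, 3, 5, 7, 11, 13, ∞}.
(a,b)_5: α=8, u≡4; β=4, v≡1 (mod 5); (4|5)=+1, (1|5)=+1; sign (−1)^0·+1^4·+1^8 = +1.
(a,b)_2: α=-1, β=0; u≡5, v≡7 (mod 8); ε(u)ε(v)=0·1, αω(v)=-1·0, βω(u)=0·1; sum ≡ 0  ⇒  +1.
(a,b)_∞: sgn(154)=+, sgn(-1001)=−, so +1.
(a,b)_7: α=1, u≡4; β=5, v≡4 (mod 7); (4|7)=+1, (4|7)=+1; sign (−1)^1·+1^5·+1^1 = -1.
(a,b)_3: α=-2, u≡1; β=-2, v≡1 (mod 3); (1|3)=+1, (1|3)=+1; sign (−1)^0·+1^-2·+1^-2 = +1.
(a,b)_13: α=0, u≡5; β=1, v≡1 (mod 13); (5|13)=-1, (1|13)=+1; sign (−1)^0·-1^1·+1^0 = -1.
(a,b)_11: α=1, u≡4; β=1, v≡2 (mod 11); (4|11)=+1, (2|11)=-1; sign (−1)^1·+1^1·-1^1 = +1.
(154, -1001 / ℚ) ramifies at {7, 13}: a division algebra.

[7, 13]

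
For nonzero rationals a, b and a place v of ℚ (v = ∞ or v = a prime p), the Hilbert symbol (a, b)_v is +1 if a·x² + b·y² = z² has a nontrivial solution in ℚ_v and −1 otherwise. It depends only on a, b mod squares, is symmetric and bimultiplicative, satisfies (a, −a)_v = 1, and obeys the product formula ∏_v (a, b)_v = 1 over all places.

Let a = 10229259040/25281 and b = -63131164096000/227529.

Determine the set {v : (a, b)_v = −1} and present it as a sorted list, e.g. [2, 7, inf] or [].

[2, 17]

(a, b) ≡ (13090, -24310) mod (ℚ^×)²; places V = {2, 3, 5, 7, 11, 13, 17, 53, ∞}.
(a,b)_11: α=1, u≡7; β=1, v≡4 (mod 11); (7|11)=-1, (4|11)=+1; sign (−1)^1·-1^1·+1^1 = +1.
(a,b)_∞: sgn(13090)=+, sgn(-24310)=−, so +1.
(a,b)_2: α=5, β=9; u≡1, v≡5 (mod 8); ε(u)ε(v)=0·0, αω(v)=5·1, βω(u)=9·0; sum ≡ 1  ⇒  -1.
(a,b)_5: α=1, u≡3; β=3, v≡3 (mod 5); (3|5)=-1, (3|5)=-1; sign (−1)^0·-1^3·-1^1 = +1.
(a,b)_17: α=3, u≡11; β=1, v≡13 (mod 17); (11|17)=-1, (13|17)=+1; sign (−1)^0·-1^1·+1^3 = -1.
(a,b)_13: α=2, u≡12; β=3, v≡11 (mod 13); (12|13)=+1, (11|13)=-1; sign (−1)^0·+1^3·-1^2 = +1.
(a,b)_3: α=-2, u≡1; β=-4, v≡2 (mod 3); (1|3)=+1, (2|3)=-1; sign (−1)^0·+1^-4·-1^-2 = +1.
(a,b)_7: α=1, u≡1; β=4, v≡2 (mod 7); (1|7)=+1, (2|7)=+1; sign (−1)^0·+1^4·+1^1 = +1.
(a,b)_53: α=-2, u≡15; β=-2, v≡47 (mod 53); (15|53)=+1, (47|53)=+1; sign (−1)^0·+1^-2·+1^-2 = +1.
|Ram(13090, -24310)| = 2, even; anisotropic at {2, 17}.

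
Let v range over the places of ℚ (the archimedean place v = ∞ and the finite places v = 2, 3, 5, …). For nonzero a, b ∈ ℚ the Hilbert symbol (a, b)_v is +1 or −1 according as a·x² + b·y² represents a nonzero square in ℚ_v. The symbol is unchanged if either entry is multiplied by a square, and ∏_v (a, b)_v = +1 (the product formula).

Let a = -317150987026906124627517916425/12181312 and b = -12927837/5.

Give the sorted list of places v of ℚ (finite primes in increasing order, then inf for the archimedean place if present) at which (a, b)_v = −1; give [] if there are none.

[2, 29, 37, inf]

Mod squares: a ≡ -13949, b ≡ -223665. Check v ∈ {∞, 2, 3, 5, 11, 13, 17, 29, 31, 37}.
v=37: a=37^3·(≡3), b=37^1·(≡35) mod 37; (3|37)=+1, (35|37)=-1; (−1)^{3·1·18}·(+1)^1·(-1)^3 = -1.
v=31: a=31^4·(≡8), b=31^1·(≡28) mod 31; (8|31)=+1, (28|31)=+1; (−1)^{4·1·15}·(+1)^1·(+1)^4 = +1.
v=13: a=13^-1·(≡8), b=13^1·(≡5) mod 13; (8|13)=-1, (5|13)=-1; (−1)^{-1·1·6}·(-1)^1·(-1)^-1 = +1.
v=5: a=5^2·(≡4), b=5^-1·(≡3) mod 5; (4|5)=+1, (3|5)=-1; (−1)^{2·-1·2}·(+1)^-1·(-1)^2 = +1.
v=17: a=17^6·(≡13), b=17^2·(≡9) mod 17; (13|17)=+1, (9|17)=+1; (−1)^{6·2·8}·(+1)^2·(+1)^6 = +1.
v=29: a=29^1·(≡10), b=29^0·(≡3) mod 29; (10|29)=-1, (3|29)=-1; (−1)^{1·0·14}·(-1)^0·(-1)^1 = -1.
v=3: a=3^18·(≡1), b=3^1·(≡1) mod 3; (1|3)=+1, (1|3)=+1; (−1)^{18·1·1}·(+1)^1·(+1)^18 = +1.
v=∞: -13949 < 0 and -223665 < 0  ⇒  (a,b)_∞ = -1.
v=2: v_2(a)=-6, v_2(b)=0; units ≡ 3, 7 (mod 8); ε·ε+αω+βω = 1·1+-6·0+0·1 ≡ 1  ⇒  (a,b)_2 = -1.
v=11: a=11^-4·(≡2), b=11^0·(≡9) mod 11; (2|11)=-1, (9|11)=+1; (−1)^{-4·0·5}·(-1)^0·(+1)^-4 = +1.
(-13949, -223665 / ℚ) ramifies at {2, 29, 37, ∞}: a division algebra.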